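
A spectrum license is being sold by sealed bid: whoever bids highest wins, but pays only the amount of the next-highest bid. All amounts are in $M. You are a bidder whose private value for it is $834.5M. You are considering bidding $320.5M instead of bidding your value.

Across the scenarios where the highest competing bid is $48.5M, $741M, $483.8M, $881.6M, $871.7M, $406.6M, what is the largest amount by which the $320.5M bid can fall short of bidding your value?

$427.9M

$48.5M: same outcome either way → loss $0M.
$741M: truthful gives $93.5M, deviation gives $0M → loss $93.5M.
$483.8M: truthful gives $350.7M, deviation gives $0M → loss $350.7M.
$881.6M: same outcome either way → loss $0M.
$871.7M: same outcome either way → loss $0M.
$406.6M: truthful gives $427.9M, deviation gives $0M → loss $427.9M.
Maximum loss: $427.9M.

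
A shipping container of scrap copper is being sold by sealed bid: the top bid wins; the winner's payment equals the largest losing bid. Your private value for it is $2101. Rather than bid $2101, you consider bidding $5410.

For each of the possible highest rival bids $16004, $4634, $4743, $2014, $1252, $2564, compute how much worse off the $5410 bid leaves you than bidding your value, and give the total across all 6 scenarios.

$5638

The deviation costs you only when the competing bid falls strictly between $2101 and $5410; elsewhere both bids give the same outcome.
$16004: outcomes coincide → loss $0.
$4634: truthful payoff $0, deviation payoff −$2533 → loss $2533.
$4743: truthful payoff $0, deviation payoff −$2642 → loss $2642.
$2014: outcomes coincide → loss $0.
$1252: outcomes coincide → loss $0.
$2564: truthful payoff $0, deviation payoff −$463 → loss $463.
Total loss = $2533 + $2642 + $463 = $5638.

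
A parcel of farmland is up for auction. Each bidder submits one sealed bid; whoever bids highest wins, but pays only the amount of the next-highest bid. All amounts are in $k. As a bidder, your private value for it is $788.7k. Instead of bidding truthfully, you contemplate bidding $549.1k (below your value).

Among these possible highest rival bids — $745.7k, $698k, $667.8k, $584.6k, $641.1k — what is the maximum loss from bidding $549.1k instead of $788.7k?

$745.7k: truthful gives $43k, deviation gives $0k → loss $43k.
$698k: truthful gives $90.7k, deviation gives $0k → loss $90.7k.
$667.8k: truthful gives $120.9k, deviation gives $0k → loss $120.9k.
$584.6k: truthful gives $204.1k, deviation gives $0k → loss $204.1k.
$641.1k: truthful gives $147.6k, deviation gives $0k → loss $147.6k.
Maximum loss: $204.1k.

$204.1k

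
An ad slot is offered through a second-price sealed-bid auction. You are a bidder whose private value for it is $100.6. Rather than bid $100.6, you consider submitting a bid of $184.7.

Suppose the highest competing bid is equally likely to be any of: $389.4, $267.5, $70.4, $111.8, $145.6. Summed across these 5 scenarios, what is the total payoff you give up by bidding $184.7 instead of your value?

The deviation costs you only when the competing bid falls strictly between $100.6 and $184.7; elsewhere both bids give the same outcome.
$389.4: outcomes coincide → loss $0.
$267.5: outcomes coincide → loss $0.
$70.4: outcomes coincide → loss $0.
$111.8: truthful payoff $0, deviation payoff −$11.2 → loss $11.2.
$145.6: truthful payoff $0, deviation payoff −$45 → loss $45.
Total loss = $11.2 + $45 = $56.2.

$56.2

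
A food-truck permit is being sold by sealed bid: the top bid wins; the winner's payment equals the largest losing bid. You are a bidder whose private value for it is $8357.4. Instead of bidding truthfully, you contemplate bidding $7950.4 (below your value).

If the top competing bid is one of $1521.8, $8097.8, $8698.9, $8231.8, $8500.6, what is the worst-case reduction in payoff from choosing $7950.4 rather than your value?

$259.6

$1521.8: same outcome either way → loss $0.
$8097.8: truthful gives $259.6, deviation gives $0 → loss $259.6.
$8698.9: same outcome either way → loss $0.
$8231.8: truthful gives $125.6, deviation gives $0 → loss $125.6.
$8500.6: same outcome either way → loss $0.
Maximum loss: $259.6.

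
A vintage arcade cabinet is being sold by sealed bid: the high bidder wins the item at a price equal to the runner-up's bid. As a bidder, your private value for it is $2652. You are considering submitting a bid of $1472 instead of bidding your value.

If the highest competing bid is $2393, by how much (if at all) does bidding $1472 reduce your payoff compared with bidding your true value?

$259

Bidding your value $2652: you win (since $2652 > $2393) and pay $2393. Payoff $259.
Bidding $1472: you lose. Payoff $0.
The competing bid $2393 lies between your shaded bid and your value, so underbidding forfeits an item you could have won at a profitable price.
Loss from deviating = $259 − ($0) = $259.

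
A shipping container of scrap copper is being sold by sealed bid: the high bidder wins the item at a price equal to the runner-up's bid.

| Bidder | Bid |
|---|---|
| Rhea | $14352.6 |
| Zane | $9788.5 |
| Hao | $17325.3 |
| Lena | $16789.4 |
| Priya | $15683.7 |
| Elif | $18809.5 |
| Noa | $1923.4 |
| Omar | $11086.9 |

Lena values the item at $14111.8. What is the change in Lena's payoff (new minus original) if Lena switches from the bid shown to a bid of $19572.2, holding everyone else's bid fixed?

−$4697.7

The highest bid among the other bidders is $18809.5; Lena's bid doesn't change that.
Original bid $16789.4: Lena is not highest (top rival bid is $18809.5); payoff $0.
Alternative bid $19572.2: Lena is highest, pays the top rival bid $18809.5; payoff $14111.8 − $18809.5 = −$4697.7.
Change in payoff = −$4697.7 − ($0) = −$4697.7.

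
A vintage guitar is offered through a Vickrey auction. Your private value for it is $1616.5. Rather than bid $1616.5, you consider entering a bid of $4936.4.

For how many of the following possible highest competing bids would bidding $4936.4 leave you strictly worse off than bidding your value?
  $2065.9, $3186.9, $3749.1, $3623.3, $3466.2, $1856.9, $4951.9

The deviation hurts exactly when the highest competing bid lies strictly between $1616.5 and $4936.4 — overbidding then wins at a price above your value.
$2065.9: inside the interval → strictly worse (loss $449.4).
$3186.9: inside the interval → strictly worse (loss $1570.4).
$3749.1: inside the interval → strictly worse (loss $2132.6).
$3623.3: inside the interval → strictly worse (loss $2006.8).
$3466.2: inside the interval → strictly worse (loss $1849.7).
$1856.9: inside the interval → strictly worse (loss $240.4).
$4951.9: above both → same outcome either way.
Count: 6.

6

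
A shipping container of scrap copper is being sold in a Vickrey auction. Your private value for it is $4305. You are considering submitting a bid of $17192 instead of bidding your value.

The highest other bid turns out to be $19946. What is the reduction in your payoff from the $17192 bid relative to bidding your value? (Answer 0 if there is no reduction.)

Bidding your value $4305: you lose (since $4305 < $19946). Payoff $0.
Bidding $17192: you lose. Payoff $0.
Difference = $0 − $0 = $0; both bids lead to the same outcome because the competing bid is above both your value and your alternative bid.

$0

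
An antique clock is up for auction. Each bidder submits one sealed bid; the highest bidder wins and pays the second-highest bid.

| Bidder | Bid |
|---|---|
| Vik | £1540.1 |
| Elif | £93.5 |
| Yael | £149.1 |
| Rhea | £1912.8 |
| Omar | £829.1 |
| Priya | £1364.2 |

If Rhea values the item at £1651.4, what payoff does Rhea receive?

£111.3

Highest bid: Rhea at £1912.8, so Rhea wins.
Second-highest bid: Vik at £1540.1 — that is the price the winner pays.
Rhea's payoff = value − price = £1651.4 − £1540.1 = £111.3.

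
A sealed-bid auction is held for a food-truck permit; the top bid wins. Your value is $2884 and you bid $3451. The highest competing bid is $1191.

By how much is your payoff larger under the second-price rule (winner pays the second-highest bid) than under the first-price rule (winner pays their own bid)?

$2260

You have the highest bid, so you win under either rule.
Second-price: pay $1191 → payoff $1693.
First-price: pay your own bid $3451 → payoff −$567.
Difference = $1693 − (−$567) = $2260.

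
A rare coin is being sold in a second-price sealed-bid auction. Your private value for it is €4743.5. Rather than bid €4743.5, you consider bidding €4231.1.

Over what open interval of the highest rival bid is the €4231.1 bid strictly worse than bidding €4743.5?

If the competing bid is below €4231.1, both bids win at the same price — no difference.
If it is above €4743.5, both bids lose — no difference.
If it lies strictly between €4231.1 and €4743.5, bidding your value wins at a price below your value (positive payoff) while bidding €4231.1 loses (payoff 0).
So the deviation strictly hurts on the open interval (€4231.1, €4743.5).

(€4231.1, €4743.5)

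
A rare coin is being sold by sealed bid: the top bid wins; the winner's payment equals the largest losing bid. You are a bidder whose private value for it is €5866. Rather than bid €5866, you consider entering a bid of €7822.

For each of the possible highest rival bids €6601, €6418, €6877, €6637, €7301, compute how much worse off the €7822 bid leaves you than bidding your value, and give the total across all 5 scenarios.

€4504

The deviation costs you only when the competing bid falls strictly between €5866 and €7822; elsewhere both bids give the same outcome.
€6601: truthful payoff €0, deviation payoff −€735 → loss €735.
€6418: truthful payoff €0, deviation payoff −€552 → loss €552.
€6877: truthful payoff €0, deviation payoff −€1011 → loss €1011.
€6637: truthful payoff €0, deviation payoff −€771 → loss €771.
€7301: truthful payoff €0, deviation payoff −€1435 → loss €1435.
Total loss = €735 + €552 + €1011 + €771 + €1435 = €4504.
Truthful bidding weakly dominates here: raising your bid can only win items priced above your value, and lowering it can only forfeit items priced below.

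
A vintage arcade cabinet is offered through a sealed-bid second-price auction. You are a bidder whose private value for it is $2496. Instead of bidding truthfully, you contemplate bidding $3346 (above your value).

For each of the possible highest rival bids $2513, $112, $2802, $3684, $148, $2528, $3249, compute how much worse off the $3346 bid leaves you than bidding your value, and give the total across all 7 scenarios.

$1108

The deviation costs you only when the competing bid falls strictly between $2496 and $3346; elsewhere both bids give the same outcome.
$2513: truthful payoff $0, deviation payoff −$17 → loss $17.
$112: outcomes coincide → loss $0.
$2802: truthful payoff $0, deviation payoff −$306 → loss $306.
$3684: outcomes coincide → loss $0.
$148: outcomes coincide → loss $0.
$2528: truthful payoff $0, deviation payoff −$32 → loss $32.
$3249: truthful payoff $0, deviation payoff −$753 → loss $753.
Total loss = $17 + $306 + $32 + $753 = $1108.
Because the price is fixed by the runner-up's bid, deviating from your value can only change a good outcome into a bad one — never the reverse.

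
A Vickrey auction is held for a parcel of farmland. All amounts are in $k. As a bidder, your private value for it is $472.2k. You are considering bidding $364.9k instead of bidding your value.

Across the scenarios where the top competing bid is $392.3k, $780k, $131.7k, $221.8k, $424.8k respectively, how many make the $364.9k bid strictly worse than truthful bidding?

The deviation hurts exactly when the highest competing bid lies strictly between $364.9k and $472.2k — underbidding then forfeits a profitable win.
$392.3k: inside the interval → strictly worse (loss $79.9k).
$780k: above both → same outcome either way.
$131.7k: below both → same outcome either way.
$221.8k: below both → same outcome either way.
$424.8k: inside the interval → strictly worse (loss $47.4k).
Count: 2.

2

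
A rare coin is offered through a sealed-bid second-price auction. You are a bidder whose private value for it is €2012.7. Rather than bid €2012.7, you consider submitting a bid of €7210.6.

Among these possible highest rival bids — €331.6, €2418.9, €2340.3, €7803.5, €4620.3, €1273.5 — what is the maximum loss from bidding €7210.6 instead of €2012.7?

€2607.6

€331.6: same outcome either way → loss €0.
€2418.9: truthful gives €0, deviation gives −€406.2 → loss €406.2.
€2340.3: truthful gives €0, deviation gives −€327.6 → loss €327.6.
€7803.5: same outcome either way → loss €0.
€4620.3: truthful gives €0, deviation gives −€2607.6 → loss €2607.6.
€1273.5: same outcome either way → loss €0.
Maximum loss: €2607.6.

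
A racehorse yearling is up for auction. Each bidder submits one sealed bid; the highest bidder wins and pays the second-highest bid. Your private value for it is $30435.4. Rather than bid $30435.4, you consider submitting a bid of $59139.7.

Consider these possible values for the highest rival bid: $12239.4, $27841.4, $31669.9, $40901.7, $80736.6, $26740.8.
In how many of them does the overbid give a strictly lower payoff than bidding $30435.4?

2

The deviation hurts exactly when the highest competing bid lies strictly between $30435.4 and $59139.7 — overbidding then wins at a price above your value.
$12239.4: below both → same outcome either way.
$27841.4: below both → same outcome either way.
$31669.9: inside the interval → strictly worse (loss $1234.5).
$40901.7: inside the interval → strictly worse (loss $10466.3).
$80736.6: above both → same outcome either way.
$26740.8: below both → same outcome either way.
Count: 2.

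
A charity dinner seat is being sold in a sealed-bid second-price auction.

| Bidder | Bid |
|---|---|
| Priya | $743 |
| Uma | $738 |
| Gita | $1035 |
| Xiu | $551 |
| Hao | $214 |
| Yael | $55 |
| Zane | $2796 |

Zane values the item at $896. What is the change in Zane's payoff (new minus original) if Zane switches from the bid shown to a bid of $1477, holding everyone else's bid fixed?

The highest bid among the other bidders is $1035; Zane's bid doesn't change that.
Original bid $2796: Zane is highest, pays the top rival bid $1035; payoff $896 − $1035 = −$139.
Alternative bid $1477: Zane is highest, pays the top rival bid $1035; payoff $896 − $1035 = −$139.
Change in payoff = −$139 − (−$139) = $0.

$0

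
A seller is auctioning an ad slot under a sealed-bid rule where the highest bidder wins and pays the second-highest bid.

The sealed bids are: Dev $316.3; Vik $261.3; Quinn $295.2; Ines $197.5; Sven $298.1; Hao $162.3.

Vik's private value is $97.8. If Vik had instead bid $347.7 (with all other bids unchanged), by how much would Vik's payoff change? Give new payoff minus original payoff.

The highest bid among the other bidders is $316.3; Vik's bid doesn't change that.
Original bid $261.3: Vik is not highest (top rival bid is $316.3); payoff $0.
Alternative bid $347.7: Vik is highest, pays the top rival bid $316.3; payoff $97.8 − $316.3 = −$218.5.
Change in payoff = −$218.5 − ($0) = −$218.5.

−$218.5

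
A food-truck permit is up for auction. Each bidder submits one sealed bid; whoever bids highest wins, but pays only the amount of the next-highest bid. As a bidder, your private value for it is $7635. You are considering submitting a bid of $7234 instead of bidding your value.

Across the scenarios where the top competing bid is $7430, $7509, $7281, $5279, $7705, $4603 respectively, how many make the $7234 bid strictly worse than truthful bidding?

The deviation hurts exactly when the highest competing bid lies strictly between $7234 and $7635 — underbidding then forfeits a profitable win.
$7430: inside the interval → strictly worse (loss $205).
$7509: inside the interval → strictly worse (loss $126).
$7281: inside the interval → strictly worse (loss $354).
$5279: below both → same outcome either way.
$7705: above both → same outcome either way.
$4603: below both → same outcome either way.
Count: 3.

3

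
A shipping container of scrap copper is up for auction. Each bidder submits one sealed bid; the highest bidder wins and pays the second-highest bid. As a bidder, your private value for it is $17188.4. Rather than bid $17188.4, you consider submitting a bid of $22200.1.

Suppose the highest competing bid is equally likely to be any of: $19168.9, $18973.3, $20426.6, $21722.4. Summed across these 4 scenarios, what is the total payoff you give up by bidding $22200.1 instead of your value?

$11537.6

The deviation costs you only when the competing bid falls strictly between $17188.4 and $22200.1; elsewhere both bids give the same outcome.
$19168.9: truthful payoff $0, deviation payoff −$1980.5 → loss $1980.5.
$18973.3: truthful payoff $0, deviation payoff −$1784.9 → loss $1784.9.
$20426.6: truthful payoff $0, deviation payoff −$3238.2 → loss $3238.2.
$21722.4: truthful payoff $0, deviation payoff −$4534 → loss $4534.
Total loss = $1980.5 + $1784.9 + $3238.2 + $4534 = $11537.6.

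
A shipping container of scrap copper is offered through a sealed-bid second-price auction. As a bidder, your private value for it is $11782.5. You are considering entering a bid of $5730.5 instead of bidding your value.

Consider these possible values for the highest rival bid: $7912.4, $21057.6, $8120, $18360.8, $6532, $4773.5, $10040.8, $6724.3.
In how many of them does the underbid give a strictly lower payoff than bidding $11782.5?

5

The deviation hurts exactly when the highest competing bid lies strictly between $5730.5 and $11782.5 — underbidding then forfeits a profitable win.
$7912.4: inside the interval → strictly worse (loss $3870.1).
$21057.6: above both → same outcome either way.
$8120: inside the interval → strictly worse (loss $3662.5).
$18360.8: above both → same outcome either way.
$6532: inside the interval → strictly worse (loss $5250.5).
$4773.5: below both → same outcome either way.
$10040.8: inside the interval → strictly worse (loss $1741.7).
$6724.3: inside the interval → strictly worse (loss $5058.2).
Count: 5.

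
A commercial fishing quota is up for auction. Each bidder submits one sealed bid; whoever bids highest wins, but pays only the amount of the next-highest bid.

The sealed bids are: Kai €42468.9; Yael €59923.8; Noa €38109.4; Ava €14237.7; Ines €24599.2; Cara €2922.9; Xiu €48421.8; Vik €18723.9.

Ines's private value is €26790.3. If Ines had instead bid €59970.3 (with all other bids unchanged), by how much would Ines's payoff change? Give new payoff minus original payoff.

The highest bid among the other bidders is €59923.8; Ines's bid doesn't change that.
Original bid €24599.2: Ines is not highest (top rival bid is €59923.8); payoff €0.
Alternative bid €59970.3: Ines is highest, pays the top rival bid €59923.8; payoff €26790.3 − €59923.8 = −€33133.5.
Change in payoff = −€33133.5 − (€0) = −€33133.5.

−€33133.5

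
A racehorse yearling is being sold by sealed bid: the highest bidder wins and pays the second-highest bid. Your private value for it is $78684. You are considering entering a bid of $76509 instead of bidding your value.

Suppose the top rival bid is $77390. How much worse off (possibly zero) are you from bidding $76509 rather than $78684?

Bidding your value $78684: you win (since $78684 > $77390) and pay $77390. Payoff $1294.
Bidding $76509: you lose. Payoff $0.
The competing bid $77390 lies between your shaded bid and your value, so underbidding forfeits an item you could have won at a profitable price.
Loss from deviating = $1294 − ($0) = $1294.

$1294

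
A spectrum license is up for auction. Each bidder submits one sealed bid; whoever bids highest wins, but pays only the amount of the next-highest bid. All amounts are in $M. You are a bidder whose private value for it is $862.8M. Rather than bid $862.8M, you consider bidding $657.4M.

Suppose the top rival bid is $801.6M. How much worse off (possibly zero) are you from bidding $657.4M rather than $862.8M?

Bidding your value $862.8M: you win (since $862.8M > $801.6M) and pay $801.6M. Payoff $61.2M.
Bidding $657.4M: you lose. Payoff $0M.
The competing bid $801.6M lies between your shaded bid and your value, so underbidding forfeits an item you could have won at a profitable price.
Loss from deviating = $61.2M − ($0M) = $61.2M.

$61.2M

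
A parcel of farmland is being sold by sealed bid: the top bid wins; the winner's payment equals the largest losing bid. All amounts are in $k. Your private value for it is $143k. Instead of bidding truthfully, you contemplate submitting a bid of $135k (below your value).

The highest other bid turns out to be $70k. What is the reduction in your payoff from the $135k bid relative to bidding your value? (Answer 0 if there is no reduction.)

Bidding your value $143k: you win (since $143k > $70k) and pay $70k. Payoff $73k.
Bidding $135k: you win and pay $70k. Payoff $143k − $70k = $73k.
Difference = $73k − $73k = $0k; both bids lead to the same outcome because the competing bid is below both your value and your alternative bid.
Truthful bidding weakly dominates here: raising your bid can only win items priced above your value, and lowering it can only forfeit items priced below.

$0k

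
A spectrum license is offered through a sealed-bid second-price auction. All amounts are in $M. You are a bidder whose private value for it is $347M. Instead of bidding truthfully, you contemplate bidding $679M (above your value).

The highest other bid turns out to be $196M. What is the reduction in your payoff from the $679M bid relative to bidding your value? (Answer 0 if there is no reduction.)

Bidding your value $347M: you win (since $347M > $196M) and pay $196M. Payoff $151M.
Bidding $679M: you win and pay $196M. Payoff $347M − $196M = $151M.
Difference = $151M − $151M = $0M; both bids lead to the same outcome because the competing bid is below both your value and your alternative bid.

$0M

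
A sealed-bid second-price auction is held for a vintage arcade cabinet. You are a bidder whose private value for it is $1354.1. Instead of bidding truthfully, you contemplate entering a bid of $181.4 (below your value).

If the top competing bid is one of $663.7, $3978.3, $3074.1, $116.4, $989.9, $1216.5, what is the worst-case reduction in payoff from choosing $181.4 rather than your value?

$663.7: truthful gives $690.4, deviation gives $0 → loss $690.4.
$3978.3: same outcome either way → loss $0.
$3074.1: same outcome either way → loss $0.
$116.4: same outcome either way → loss $0.
$989.9: truthful gives $364.2, deviation gives $0 → loss $364.2.
$1216.5: truthful gives $137.6, deviation gives $0 → loss $137.6.
Maximum loss: $690.4.

$690.4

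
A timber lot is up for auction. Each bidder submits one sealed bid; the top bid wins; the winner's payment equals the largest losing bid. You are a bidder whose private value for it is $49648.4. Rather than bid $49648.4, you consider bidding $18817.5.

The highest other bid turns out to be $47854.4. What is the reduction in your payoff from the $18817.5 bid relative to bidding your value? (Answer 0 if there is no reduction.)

Bidding your value $49648.4: you win (since $49648.4 > $47854.4) and pay $47854.4. Payoff $1794.
Bidding $18817.5: you lose. Payoff $0.
The competing bid $47854.4 lies between your shaded bid and your value, so underbidding forfeits an item you could have won at a profitable price.
Loss from deviating = $1794 − ($0) = $1794.
Truthful bidding weakly dominates here: raising your bid can only win items priced above your value, and lowering it can only forfeit items priced below.

$1794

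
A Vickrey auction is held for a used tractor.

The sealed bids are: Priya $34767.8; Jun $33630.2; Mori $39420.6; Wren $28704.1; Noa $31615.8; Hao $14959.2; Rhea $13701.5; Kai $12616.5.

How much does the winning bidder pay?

Highest bid: Mori at $39420.6, so Mori wins.
Second-highest bid: Priya at $34767.8 — that is the price the winner pays.

$34767.8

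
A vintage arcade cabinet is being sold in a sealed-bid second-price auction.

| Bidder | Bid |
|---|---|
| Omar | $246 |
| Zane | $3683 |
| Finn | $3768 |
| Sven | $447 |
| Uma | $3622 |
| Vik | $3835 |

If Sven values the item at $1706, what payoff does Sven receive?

Highest bid: Vik at $3835, so Vik wins.
Second-highest bid: Finn at $3768 — that is the price the winner pays.
Sven did not win, so Sven pays nothing and receives nothing: payoff $0.

$0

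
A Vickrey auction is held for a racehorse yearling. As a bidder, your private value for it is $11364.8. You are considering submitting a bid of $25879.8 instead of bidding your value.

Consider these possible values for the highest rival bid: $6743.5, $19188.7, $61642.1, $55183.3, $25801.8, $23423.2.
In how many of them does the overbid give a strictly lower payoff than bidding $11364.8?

The deviation hurts exactly when the highest competing bid lies strictly between $11364.8 and $25879.8 — overbidding then wins at a price above your value.
$6743.5: below both → same outcome either way.
$19188.7: inside the interval → strictly worse (loss $7823.9).
$61642.1: above both → same outcome either way.
$55183.3: above both → same outcome either way.
$25801.8: inside the interval → strictly worse (loss $14437).
$23423.2: inside the interval → strictly worse (loss $12058.4).
Count: 3.

3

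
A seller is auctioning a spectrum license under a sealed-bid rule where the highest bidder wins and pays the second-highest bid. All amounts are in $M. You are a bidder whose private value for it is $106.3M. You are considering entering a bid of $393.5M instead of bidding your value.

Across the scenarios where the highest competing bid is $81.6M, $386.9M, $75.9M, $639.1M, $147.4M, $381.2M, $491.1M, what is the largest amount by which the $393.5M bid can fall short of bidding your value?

$81.6M: same outcome either way → loss $0M.
$386.9M: truthful gives $0M, deviation gives −$280.6M → loss $280.6M.
$75.9M: same outcome either way → loss $0M.
$639.1M: same outcome either way → loss $0M.
$147.4M: truthful gives $0M, deviation gives −$41.1M → loss $41.1M.
$381.2M: truthful gives $0M, deviation gives −$274.9M → loss $274.9M.
$491.1M: same outcome either way → loss $0M.
Maximum loss: $280.6M.

$280.6M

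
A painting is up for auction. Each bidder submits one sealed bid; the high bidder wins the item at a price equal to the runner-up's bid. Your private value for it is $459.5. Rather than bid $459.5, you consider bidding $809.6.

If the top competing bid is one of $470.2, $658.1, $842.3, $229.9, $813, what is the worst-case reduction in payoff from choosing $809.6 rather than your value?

$470.2: truthful gives $0, deviation gives −$10.7 → loss $10.7.
$658.1: truthful gives $0, deviation gives −$198.6 → loss $198.6.
$842.3: same outcome either way → loss $0.
$229.9: same outcome either way → loss $0.
$813: same outcome either way → loss $0.
Maximum loss: $198.6.

$198.6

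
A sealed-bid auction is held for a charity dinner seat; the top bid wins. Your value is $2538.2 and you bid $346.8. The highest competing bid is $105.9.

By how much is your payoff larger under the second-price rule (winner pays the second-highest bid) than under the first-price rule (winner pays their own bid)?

$240.9

You have the highest bid, so you win under either rule.
Second-price: pay $105.9 → payoff $2432.3.
First-price: pay your own bid $346.8 → payoff $2191.4.
Difference = $2432.3 − ($2191.4) = $240.9.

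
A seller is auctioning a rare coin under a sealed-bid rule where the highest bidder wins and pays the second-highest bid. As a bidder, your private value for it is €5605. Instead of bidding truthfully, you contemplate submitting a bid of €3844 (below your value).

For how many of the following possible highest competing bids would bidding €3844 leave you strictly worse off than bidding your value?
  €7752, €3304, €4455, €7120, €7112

The deviation hurts exactly when the highest competing bid lies strictly between €3844 and €5605 — underbidding then forfeits a profitable win.
€7752: above both → same outcome either way.
€3304: below both → same outcome either way.
€4455: inside the interval → strictly worse (loss €1150).
€7120: above both → same outcome either way.
€7112: above both → same outcome either way.
Count: 1.

1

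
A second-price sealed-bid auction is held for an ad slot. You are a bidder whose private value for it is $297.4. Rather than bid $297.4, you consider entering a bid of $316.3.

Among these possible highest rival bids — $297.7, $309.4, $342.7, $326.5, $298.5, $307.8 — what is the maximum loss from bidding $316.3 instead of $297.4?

$297.7: truthful gives $0, deviation gives −$0.3 → loss $0.3.
$309.4: truthful gives $0, deviation gives −$12 → loss $12.
$342.7: same outcome either way → loss $0.
$326.5: same outcome either way → loss $0.
$298.5: truthful gives $0, deviation gives −$1.1 → loss $1.1.
$307.8: truthful gives $0, deviation gives −$10.4 → loss $10.4.
Maximum loss: $12.

$12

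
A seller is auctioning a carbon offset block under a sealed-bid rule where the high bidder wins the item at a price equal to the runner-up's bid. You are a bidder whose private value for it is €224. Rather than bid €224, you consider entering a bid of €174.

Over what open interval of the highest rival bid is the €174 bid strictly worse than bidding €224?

(€174, €224)

If the competing bid is below €174, both bids win at the same price — no difference.
If it is above €224, both bids lose — no difference.
If it lies strictly between €174 and €224, bidding your value wins at a price below your value (positive payoff) while bidding €174 loses (payoff 0).
So the deviation strictly hurts on the open interval (€174, €224).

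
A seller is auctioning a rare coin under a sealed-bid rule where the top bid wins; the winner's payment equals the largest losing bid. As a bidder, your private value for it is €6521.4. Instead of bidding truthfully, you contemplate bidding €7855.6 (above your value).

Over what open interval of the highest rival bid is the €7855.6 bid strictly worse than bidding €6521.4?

If the competing bid is below €6521.4, both bids win at the same price — no difference.
If it is above €7855.6, both bids lose — no difference.
If it lies strictly between €6521.4 and €7855.6, bidding your value loses (payoff 0) while bidding €7855.6 wins at a price above your value (payoff negative).
So the deviation strictly hurts on the open interval (€6521.4, €7855.6).

(€6521.4, €7855.6)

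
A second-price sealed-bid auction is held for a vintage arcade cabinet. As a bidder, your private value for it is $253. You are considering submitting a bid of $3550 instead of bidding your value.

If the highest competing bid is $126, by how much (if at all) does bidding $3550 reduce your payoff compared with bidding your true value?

Bidding your value $253: you win (since $253 > $126) and pay $126. Payoff $127.
Bidding $3550: you win and pay $126. Payoff $253 − $126 = $127.
Difference = $127 − $127 = $0; both bids lead to the same outcome because the competing bid is below both your value and your alternative bid.

$0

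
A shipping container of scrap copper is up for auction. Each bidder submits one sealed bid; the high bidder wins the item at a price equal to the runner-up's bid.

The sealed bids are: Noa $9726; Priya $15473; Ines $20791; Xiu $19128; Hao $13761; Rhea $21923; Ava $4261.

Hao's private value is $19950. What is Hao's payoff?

$0

Highest bid: Rhea at $21923, so Rhea wins.
Second-highest bid: Ines at $20791 — that is the price the winner pays.
Hao did not win, so Hao pays nothing and receives nothing: payoff $0.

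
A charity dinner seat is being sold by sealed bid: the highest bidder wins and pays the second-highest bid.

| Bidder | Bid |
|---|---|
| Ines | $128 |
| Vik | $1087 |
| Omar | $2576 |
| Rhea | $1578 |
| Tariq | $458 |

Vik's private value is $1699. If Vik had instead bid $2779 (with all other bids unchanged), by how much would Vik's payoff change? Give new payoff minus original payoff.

−$877

The highest bid among the other bidders is $2576; Vik's bid doesn't change that.
Original bid $1087: Vik is not highest (top rival bid is $2576); payoff $0.
Alternative bid $2779: Vik is highest, pays the top rival bid $2576; payoff $1699 − $2576 = −$877.
Change in payoff = −$877 − ($0) = −$877.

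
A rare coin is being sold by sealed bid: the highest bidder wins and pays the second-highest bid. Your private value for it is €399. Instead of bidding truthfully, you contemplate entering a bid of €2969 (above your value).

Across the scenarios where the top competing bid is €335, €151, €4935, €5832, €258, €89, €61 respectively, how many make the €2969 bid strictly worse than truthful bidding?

The deviation hurts exactly when the highest competing bid lies strictly between €399 and €2969 — overbidding then wins at a price above your value.
€335: below both → same outcome either way.
€151: below both → same outcome either way.
€4935: above both → same outcome either way.
€5832: above both → same outcome either way.
€258: below both → same outcome either way.
€89: below both → same outcome either way.
€61: below both → same outcome either way.
Count: 0.

0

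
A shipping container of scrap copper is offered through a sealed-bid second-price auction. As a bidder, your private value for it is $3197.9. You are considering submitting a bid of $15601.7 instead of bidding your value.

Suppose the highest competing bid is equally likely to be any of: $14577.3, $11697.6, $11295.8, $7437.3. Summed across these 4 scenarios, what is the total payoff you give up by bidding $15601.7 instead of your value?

The deviation costs you only when the competing bid falls strictly between $3197.9 and $15601.7; elsewhere both bids give the same outcome.
$14577.3: truthful payoff $0, deviation payoff −$11379.4 → loss $11379.4.
$11697.6: truthful payoff $0, deviation payoff −$8499.7 → loss $8499.7.
$11295.8: truthful payoff $0, deviation payoff −$8097.9 → loss $8097.9.
$7437.3: truthful payoff $0, deviation payoff −$4239.4 → loss $4239.4.
Total loss = $11379.4 + $8499.7 + $8097.9 + $4239.4 = $32216.4.
In a second-price auction your bid sets only whether you win, not what you pay, so bidding your true value is weakly dominant.

$32216.4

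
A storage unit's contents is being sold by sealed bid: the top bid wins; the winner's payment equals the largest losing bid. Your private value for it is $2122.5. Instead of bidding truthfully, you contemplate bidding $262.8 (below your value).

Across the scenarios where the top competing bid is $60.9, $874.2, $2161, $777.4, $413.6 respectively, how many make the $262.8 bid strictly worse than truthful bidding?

The deviation hurts exactly when the highest competing bid lies strictly between $262.8 and $2122.5 — underbidding then forfeits a profitable win.
$60.9: below both → same outcome either way.
$874.2: inside the interval → strictly worse (loss $1248.3).
$2161: above both → same outcome either way.
$777.4: inside the interval → strictly worse (loss $1345.1).
$413.6: inside the interval → strictly worse (loss $1708.9).
Count: 3.

3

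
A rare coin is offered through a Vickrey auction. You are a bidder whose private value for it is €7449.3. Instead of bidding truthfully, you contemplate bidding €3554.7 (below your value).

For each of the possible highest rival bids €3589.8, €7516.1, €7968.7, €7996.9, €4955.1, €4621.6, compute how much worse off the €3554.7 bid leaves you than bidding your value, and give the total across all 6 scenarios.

€9181.4

The deviation costs you only when the competing bid falls strictly between €3554.7 and €7449.3; elsewhere both bids give the same outcome.
€3589.8: truthful payoff €3859.5, deviation payoff €0 → loss €3859.5.
€7516.1: outcomes coincide → loss €0.
€7968.7: outcomes coincide → loss €0.
€7996.9: outcomes coincide → loss €0.
€4955.1: truthful payoff €2494.2, deviation payoff €0 → loss €2494.2.
€4621.6: truthful payoff €2827.7, deviation payoff €0 → loss €2827.7.
Total loss = €3859.5 + €2494.2 + €2827.7 = €9181.4.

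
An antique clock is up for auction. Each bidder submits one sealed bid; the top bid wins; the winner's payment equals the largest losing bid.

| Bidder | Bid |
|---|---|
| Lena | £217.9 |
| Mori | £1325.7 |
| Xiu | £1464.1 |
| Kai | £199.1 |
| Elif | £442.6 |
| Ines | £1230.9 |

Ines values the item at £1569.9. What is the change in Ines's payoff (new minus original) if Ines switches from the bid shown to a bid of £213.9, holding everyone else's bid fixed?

The highest bid among the other bidders is £1464.1; Ines's bid doesn't change that.
Original bid £1230.9: Ines is not highest (top rival bid is £1464.1); payoff £0.
Alternative bid £213.9: Ines is not highest (top rival bid is £1464.1); payoff £0.
Change in payoff = £0 − (£0) = £0.

£0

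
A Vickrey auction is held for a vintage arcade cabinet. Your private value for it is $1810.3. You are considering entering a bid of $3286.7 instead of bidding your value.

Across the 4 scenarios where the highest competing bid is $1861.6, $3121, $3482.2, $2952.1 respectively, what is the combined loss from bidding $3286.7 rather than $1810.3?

The deviation costs you only when the competing bid falls strictly between $1810.3 and $3286.7; elsewhere both bids give the same outcome.
$1861.6: truthful payoff $0, deviation payoff −$51.3 → loss $51.3.
$3121: truthful payoff $0, deviation payoff −$1310.7 → loss $1310.7.
$3482.2: outcomes coincide → loss $0.
$2952.1: truthful payoff $0, deviation payoff −$1141.8 → loss $1141.8.
Total loss = $51.3 + $1310.7 + $1141.8 = $2503.8.

$2503.8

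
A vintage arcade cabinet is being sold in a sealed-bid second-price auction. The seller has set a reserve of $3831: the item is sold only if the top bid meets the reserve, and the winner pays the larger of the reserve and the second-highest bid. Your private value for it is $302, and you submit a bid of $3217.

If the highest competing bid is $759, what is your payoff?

$0

Your bid $3217 is the highest bid but falls below the reserve $3831, so the item goes unsold. Payoff $0.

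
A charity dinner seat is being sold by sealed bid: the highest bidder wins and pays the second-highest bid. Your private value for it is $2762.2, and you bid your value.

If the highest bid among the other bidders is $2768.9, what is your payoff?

$0

Your bid $2762.2 is below the highest competing bid $2768.9, so you lose.
A losing bidder pays nothing and receives nothing: payoff = $0.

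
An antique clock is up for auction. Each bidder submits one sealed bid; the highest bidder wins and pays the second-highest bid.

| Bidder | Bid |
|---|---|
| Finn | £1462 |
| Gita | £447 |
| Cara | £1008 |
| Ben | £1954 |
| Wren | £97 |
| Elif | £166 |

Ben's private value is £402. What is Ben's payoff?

Highest bid: Ben at £1954, so Ben wins.
Second-highest bid: Finn at £1462 — that is the price the winner pays.
Ben's payoff = value − price = £402 − £1462 = −£1060.

−£1060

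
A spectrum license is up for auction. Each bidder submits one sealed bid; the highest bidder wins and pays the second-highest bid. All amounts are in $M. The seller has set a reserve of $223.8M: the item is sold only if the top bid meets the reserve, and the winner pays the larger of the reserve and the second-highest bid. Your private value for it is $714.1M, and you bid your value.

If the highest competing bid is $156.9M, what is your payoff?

$490.3M

Your bid $714.1M is the highest and exceeds the reserve.
Price = max(second-highest bid, reserve) = max($156.9M, $223.8M) = $223.8M.
Payoff = $714.1M − $223.8M = $490.3M.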